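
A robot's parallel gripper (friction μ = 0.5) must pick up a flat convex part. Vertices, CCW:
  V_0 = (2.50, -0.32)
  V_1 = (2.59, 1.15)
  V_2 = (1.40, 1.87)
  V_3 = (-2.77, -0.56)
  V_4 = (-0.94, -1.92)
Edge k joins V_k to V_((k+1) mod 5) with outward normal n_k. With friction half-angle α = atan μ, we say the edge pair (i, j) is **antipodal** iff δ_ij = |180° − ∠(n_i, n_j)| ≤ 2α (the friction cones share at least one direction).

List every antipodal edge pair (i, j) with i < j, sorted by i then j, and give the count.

count = 2; pairs: (1,3), (2,4)

α = atan 0.5 = 26.57°;  2α = 53.13°
n_0 = (+0.9981, -0.0611)
n_1 = (+0.5177, +0.8556)
n_2 = (-0.5035, +0.8640)
n_3 = (-0.5965, -0.8026)
n_4 = (+0.4217, -0.9067)
  (0,1): δ = 117.67°  ·
  (0,2): δ = 56.27°  ·
  (0,3): δ = 56.88°  ·
  (0,4): δ = 118.45°  ·
  (1,2): δ = 118.59°  ·
  (1,3): δ = 5.44°  ✓
  (1,4): δ = 56.12°  ·
  (2,3): δ = 66.85°  ·
  (2,4): δ = 5.29°  ✓
  (3,4): δ = 118.44°  ·
antipodal pairs: 2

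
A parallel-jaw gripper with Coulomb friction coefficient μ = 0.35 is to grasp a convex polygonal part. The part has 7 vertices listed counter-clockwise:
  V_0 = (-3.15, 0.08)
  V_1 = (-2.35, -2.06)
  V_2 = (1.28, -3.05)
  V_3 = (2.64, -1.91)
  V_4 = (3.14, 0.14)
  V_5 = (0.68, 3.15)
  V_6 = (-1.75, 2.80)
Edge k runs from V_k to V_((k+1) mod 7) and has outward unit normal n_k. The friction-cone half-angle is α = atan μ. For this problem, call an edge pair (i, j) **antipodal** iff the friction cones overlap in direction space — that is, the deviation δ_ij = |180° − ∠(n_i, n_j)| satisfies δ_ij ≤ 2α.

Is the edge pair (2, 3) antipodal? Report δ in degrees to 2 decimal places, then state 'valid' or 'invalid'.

α = atan 0.35 = 19.29°;  2α = 38.58°
edge 2: e_2 = (+1.36, +1.14);  n_2 = (+0.6424, -0.7664)
edge 3: e_3 = (+0.50, +2.05);  n_3 = (+0.9715, -0.2370)
∠(n_2, n_3) = 36.32°
δ = |180° − 36.32°| = 143.68°
143.68° > 2α = 38.58°  →  invalid

δ = 143.68°, invalid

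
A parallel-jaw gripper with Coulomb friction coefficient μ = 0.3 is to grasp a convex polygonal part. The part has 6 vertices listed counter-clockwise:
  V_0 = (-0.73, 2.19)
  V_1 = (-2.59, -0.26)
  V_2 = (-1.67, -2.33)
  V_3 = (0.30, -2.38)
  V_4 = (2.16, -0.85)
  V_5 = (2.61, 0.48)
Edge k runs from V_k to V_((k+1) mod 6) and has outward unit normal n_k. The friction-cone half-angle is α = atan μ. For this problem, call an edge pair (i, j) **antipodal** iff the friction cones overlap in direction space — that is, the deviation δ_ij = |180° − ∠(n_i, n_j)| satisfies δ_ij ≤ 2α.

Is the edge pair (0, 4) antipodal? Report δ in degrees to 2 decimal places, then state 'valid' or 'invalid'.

α = atan 0.3 = 16.70°;  2α = 33.40°
edge 0: e_0 = (-1.86, -2.45);  n_0 = (-0.7965, +0.6047)
edge 4: e_4 = (+0.45, +1.33);  n_4 = (+0.9472, -0.3205)
∠(n_0, n_4) = 161.49°
δ = |180° − 161.49°| = 18.51°
18.51° ≤ 2α = 33.40°  →  valid

δ = 18.51°, valid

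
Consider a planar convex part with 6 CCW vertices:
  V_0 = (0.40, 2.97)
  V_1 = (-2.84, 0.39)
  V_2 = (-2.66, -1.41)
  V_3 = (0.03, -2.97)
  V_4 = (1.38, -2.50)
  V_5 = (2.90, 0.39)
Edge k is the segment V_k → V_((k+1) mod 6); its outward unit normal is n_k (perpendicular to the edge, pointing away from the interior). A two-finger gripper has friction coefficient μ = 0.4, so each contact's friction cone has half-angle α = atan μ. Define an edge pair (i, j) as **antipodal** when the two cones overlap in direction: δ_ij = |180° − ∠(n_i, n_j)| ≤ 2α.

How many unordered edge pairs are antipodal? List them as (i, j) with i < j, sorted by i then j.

count = 5; pairs: (0,3), (0,4), (1,4), (1,5), (2,5)

α = atan 0.4 = 21.80°;  2α = 43.60°
n_0 = (-0.6229, +0.7823)
n_1 = (-0.9950, -0.0995)
n_2 = (-0.5017, -0.8651)
n_3 = (+0.3288, -0.9444)
n_4 = (+0.8851, -0.4655)
n_5 = (+0.7182, +0.6959)
  (0,1): δ = 122.82°  ·
  (0,2): δ = 68.64°  ·
  (0,3): δ = 19.33°  ✓
  (0,4): δ = 23.73°  ✓
  (0,5): δ = 95.57°  ·
  (1,2): δ = 125.82°  ·
  (1,3): δ = 76.52°  ·
  (1,4): δ = 33.45°  ✓
  (1,5): δ = 38.39°  ✓
  (2,3): δ = 130.69°  ·
  (2,4): δ = 87.63°  ·
  (2,5): δ = 15.79°  ✓
  (3,4): δ = 136.94°  ·
  (3,5): δ = 65.10°  ·
  (4,5): δ = 108.16°  ·
antipodal pairs: 5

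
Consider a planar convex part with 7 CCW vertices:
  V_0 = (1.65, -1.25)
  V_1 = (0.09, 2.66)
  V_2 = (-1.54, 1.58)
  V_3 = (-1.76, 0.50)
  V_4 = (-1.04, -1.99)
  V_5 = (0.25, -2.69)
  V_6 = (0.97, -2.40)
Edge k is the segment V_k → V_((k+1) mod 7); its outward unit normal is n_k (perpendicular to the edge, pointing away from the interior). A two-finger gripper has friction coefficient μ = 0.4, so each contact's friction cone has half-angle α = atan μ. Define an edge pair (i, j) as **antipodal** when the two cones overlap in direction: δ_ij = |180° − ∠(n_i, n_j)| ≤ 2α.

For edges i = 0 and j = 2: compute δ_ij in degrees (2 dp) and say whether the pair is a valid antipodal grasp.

α = atan 0.4 = 21.80°;  2α = 43.60°
edge 0: e_0 = (-1.56, +3.91);  n_0 = (+0.9288, +0.3706)
edge 2: e_2 = (-0.22, -1.08);  n_2 = (-0.9799, +0.1996)
∠(n_0, n_2) = 146.74°
δ = |180° − 146.74°| = 33.26°
33.26° ≤ 2α = 43.60°  →  valid

δ = 33.26°, valid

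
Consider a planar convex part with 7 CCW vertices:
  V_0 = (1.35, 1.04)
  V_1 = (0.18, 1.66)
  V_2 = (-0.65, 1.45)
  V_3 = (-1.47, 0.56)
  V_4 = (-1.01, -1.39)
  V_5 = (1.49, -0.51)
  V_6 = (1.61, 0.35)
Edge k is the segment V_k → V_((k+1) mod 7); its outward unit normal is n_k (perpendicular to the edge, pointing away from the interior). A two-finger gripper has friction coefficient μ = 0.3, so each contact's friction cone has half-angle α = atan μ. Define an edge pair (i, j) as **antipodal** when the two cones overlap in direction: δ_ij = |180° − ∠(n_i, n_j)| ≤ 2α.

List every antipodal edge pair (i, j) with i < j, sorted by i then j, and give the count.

α = atan 0.3 = 16.70°;  2α = 33.40°
n_0 = (+0.4682, +0.8836)
n_1 = (-0.2453, +0.9695)
n_2 = (-0.7354, +0.6776)
n_3 = (-0.9733, -0.2296)
n_4 = (+0.3320, -0.9433)
n_5 = (+0.9904, -0.1382)
n_6 = (+0.9358, +0.3526)
  (0,1): δ = 137.88°  ·
  (0,2): δ = 104.74°  ·
  (0,3): δ = 48.81°  ·
  (0,4): δ = 47.31°  ·
  (0,5): δ = 109.98°  ·
  (0,6): δ = 138.57°  ·
  (1,2): δ = 146.85°  ·
  (1,3): δ = 90.93°  ·
  (1,4): δ = 5.19°  ✓
  (1,5): δ = 67.86°  ·
  (1,6): δ = 96.45°  ·
  (2,3): δ = 124.07°  ·
  (2,4): δ = 27.95°  ✓
  (2,5): δ = 34.71°  ·
  (2,6): δ = 63.30°  ·
  (3,4): δ = 83.88°  ·
  (3,5): δ = 21.22°  ✓
  (3,6): δ = 7.37°  ✓
  (4,5): δ = 117.34°  ·
  (4,6): δ = 88.75°  ·
  (5,6): δ = 151.41°  ·
antipodal pairs: 4

count = 4; pairs: (1,4), (2,4), (3,5), (3,6)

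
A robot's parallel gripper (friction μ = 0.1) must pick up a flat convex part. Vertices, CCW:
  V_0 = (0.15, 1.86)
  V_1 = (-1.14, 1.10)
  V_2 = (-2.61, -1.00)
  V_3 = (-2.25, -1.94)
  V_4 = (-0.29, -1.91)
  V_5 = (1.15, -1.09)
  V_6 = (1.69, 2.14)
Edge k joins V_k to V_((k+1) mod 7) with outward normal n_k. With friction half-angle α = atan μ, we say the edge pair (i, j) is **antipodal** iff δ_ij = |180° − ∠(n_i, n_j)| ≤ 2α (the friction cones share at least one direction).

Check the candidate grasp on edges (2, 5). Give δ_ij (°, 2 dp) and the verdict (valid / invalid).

δ = 30.45°, invalid

α = atan 0.1 = 5.71°;  2α = 11.42°
edge 2: e_2 = (+0.36, -0.94);  n_2 = (-0.9339, -0.3576)
edge 5: e_5 = (+0.54, +3.23);  n_5 = (+0.9863, -0.1649)
∠(n_2, n_5) = 149.55°
δ = |180° − 149.55°| = 30.45°
30.45° > 2α = 11.42°  →  invalid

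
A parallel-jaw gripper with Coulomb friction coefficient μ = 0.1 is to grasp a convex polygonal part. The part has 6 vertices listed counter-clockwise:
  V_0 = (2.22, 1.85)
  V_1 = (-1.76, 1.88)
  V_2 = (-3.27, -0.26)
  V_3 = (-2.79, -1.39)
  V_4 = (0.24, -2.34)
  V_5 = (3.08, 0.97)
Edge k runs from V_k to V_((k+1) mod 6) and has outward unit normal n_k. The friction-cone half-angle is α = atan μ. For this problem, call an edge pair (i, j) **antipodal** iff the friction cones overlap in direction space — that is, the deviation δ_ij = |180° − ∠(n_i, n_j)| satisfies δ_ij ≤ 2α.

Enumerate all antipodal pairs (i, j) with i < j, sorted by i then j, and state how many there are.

α = atan 0.1 = 5.71°;  2α = 11.42°
n_0 = (+0.0075, +1.0000)
n_1 = (-0.8171, +0.5765)
n_2 = (-0.9204, -0.3910)
n_3 = (-0.2992, -0.9542)
n_4 = (+0.7589, -0.6512)
n_5 = (+0.7152, +0.6989)
  (0,1): δ = 124.78°  ·
  (0,2): δ = 66.55°  ·
  (0,3): δ = 16.98°  ·
  (0,4): δ = 49.80°  ·
  (0,5): δ = 134.77°  ·
  (1,2): δ = 121.78°  ·
  (1,3): δ = 72.20°  ·
  (1,4): δ = 5.42°  ✓
  (1,5): δ = 79.55°  ·
  (2,3): δ = 130.42°  ·
  (2,4): δ = 63.64°  ·
  (2,5): δ = 21.33°  ·
  (3,4): δ = 113.22°  ·
  (3,5): δ = 28.25°  ·
  (4,5): δ = 95.03°  ·
antipodal pairs: 1

count = 1; pairs: (1,4)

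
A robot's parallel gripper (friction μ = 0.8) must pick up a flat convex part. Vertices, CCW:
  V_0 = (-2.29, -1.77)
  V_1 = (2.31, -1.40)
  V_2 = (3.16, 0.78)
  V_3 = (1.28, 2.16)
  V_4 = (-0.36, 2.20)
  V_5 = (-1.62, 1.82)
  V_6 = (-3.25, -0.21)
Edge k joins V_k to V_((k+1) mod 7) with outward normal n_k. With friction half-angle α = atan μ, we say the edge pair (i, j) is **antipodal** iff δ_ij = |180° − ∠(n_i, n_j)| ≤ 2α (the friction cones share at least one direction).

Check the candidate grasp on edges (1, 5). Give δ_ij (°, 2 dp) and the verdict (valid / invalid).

α = atan 0.8 = 38.66°;  2α = 77.32°
edge 1: e_1 = (+0.85, +2.18);  n_1 = (+0.9317, -0.3633)
edge 5: e_5 = (-1.63, -2.03);  n_5 = (-0.7797, +0.6261)
∠(n_1, n_5) = 162.54°
δ = |180° − 162.54°| = 17.46°
17.46° ≤ 2α = 77.32°  →  valid

δ = 17.46°, valid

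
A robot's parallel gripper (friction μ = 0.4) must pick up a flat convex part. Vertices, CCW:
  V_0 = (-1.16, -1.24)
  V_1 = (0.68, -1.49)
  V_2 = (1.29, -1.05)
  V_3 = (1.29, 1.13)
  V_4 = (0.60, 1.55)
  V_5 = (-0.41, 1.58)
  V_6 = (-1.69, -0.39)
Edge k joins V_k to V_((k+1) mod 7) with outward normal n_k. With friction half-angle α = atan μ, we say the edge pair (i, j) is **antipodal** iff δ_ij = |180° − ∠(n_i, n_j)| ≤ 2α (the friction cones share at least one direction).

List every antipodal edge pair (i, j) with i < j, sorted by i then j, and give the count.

α = atan 0.4 = 21.80°;  2α = 43.60°
n_0 = (-0.1346, -0.9909)
n_1 = (+0.5850, -0.8110)
n_2 = (+1.0000, -0.0000)
n_3 = (+0.5199, +0.8542)
n_4 = (+0.0297, +0.9996)
n_5 = (-0.8385, +0.5448)
n_6 = (-0.8486, -0.5291)
  (0,1): δ = 136.46°  ·
  (0,2): δ = 82.26°  ·
  (0,3): δ = 23.59°  ✓
  (0,4): δ = 6.04°  ✓
  (0,5): δ = 64.72°  ·
  (0,6): δ = 129.68°  ·
  (1,2): δ = 125.80°  ·
  (1,3): δ = 67.13°  ·
  (1,4): δ = 37.50°  ✓
  (1,5): δ = 21.18°  ✓
  (1,6): δ = 86.14°  ·
  (2,3): δ = 121.33°  ·
  (2,4): δ = 91.70°  ·
  (2,5): δ = 33.01°  ✓
  (2,6): δ = 31.94°  ✓
  (3,4): δ = 150.37°  ·
  (3,5): δ = 91.68°  ·
  (3,6): δ = 26.73°  ✓
  (4,5): δ = 121.31°  ·
  (4,6): δ = 56.35°  ·
  (5,6): δ = 115.04°  ·
antipodal pairs: 7

count = 7; pairs: (0,3), (0,4), (1,4), (1,5), (2,5), (2,6), (3,6)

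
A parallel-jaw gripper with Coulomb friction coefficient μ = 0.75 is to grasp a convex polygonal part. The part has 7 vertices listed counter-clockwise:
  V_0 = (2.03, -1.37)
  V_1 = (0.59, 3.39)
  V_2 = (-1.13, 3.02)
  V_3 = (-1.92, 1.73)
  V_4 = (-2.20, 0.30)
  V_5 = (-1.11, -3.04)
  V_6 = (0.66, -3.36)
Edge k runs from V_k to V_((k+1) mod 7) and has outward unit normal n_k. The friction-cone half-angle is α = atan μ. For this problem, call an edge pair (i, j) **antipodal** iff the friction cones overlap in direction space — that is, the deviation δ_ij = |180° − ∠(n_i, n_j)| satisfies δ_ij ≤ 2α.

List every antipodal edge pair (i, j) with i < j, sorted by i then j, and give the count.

α = atan 0.75 = 36.87°;  2α = 73.74°
n_0 = (+0.9572, +0.2896)
n_1 = (-0.2103, +0.9776)
n_2 = (-0.8528, +0.5223)
n_3 = (-0.9814, +0.1922)
n_4 = (-0.9507, -0.3102)
n_5 = (-0.1779, -0.9840)
n_6 = (+0.8237, -0.5671)
  (0,1): δ = 94.69°  ·
  (0,2): δ = 48.32°  ✓
  (0,3): δ = 27.91°  ✓
  (0,4): δ = 1.24°  ✓
  (0,5): δ = 62.92°  ✓
  (0,6): δ = 128.62°  ·
  (1,2): δ = 133.62°  ·
  (1,3): δ = 113.22°  ·
  (1,4): δ = 84.07°  ·
  (1,5): δ = 22.39°  ✓
  (1,6): δ = 43.31°  ✓
  (2,3): δ = 159.60°  ·
  (2,4): δ = 130.44°  ·
  (2,5): δ = 68.76°  ✓
  (2,6): δ = 3.06°  ✓
  (3,4): δ = 150.85°  ·
  (3,5): δ = 89.17°  ·
  (3,6): δ = 23.47°  ✓
  (4,5): δ = 118.32°  ·
  (4,6): δ = 52.62°  ✓
  (5,6): δ = 114.30°  ·
antipodal pairs: 10

count = 10; pairs: (0,2), (0,3), (0,4), (0,5), (1,5), (1,6), (2,5), (2,6), (3,6), (4,6)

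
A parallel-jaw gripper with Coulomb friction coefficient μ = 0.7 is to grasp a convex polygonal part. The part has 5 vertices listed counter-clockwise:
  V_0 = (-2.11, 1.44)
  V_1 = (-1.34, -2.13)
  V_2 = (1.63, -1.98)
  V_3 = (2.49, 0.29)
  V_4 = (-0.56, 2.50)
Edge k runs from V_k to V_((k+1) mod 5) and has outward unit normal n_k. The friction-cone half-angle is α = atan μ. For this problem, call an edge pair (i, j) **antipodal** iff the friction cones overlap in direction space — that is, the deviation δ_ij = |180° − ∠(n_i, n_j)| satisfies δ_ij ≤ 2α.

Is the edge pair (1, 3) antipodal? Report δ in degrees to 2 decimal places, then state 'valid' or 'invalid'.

α = atan 0.7 = 34.99°;  2α = 69.98°
edge 1: e_1 = (+2.97, +0.15);  n_1 = (+0.0504, -0.9987)
edge 3: e_3 = (-3.05, +2.21);  n_3 = (+0.5868, +0.8098)
∠(n_1, n_3) = 141.18°
δ = |180° − 141.18°| = 38.82°
38.82° ≤ 2α = 69.98°  →  valid

δ = 38.82°, valid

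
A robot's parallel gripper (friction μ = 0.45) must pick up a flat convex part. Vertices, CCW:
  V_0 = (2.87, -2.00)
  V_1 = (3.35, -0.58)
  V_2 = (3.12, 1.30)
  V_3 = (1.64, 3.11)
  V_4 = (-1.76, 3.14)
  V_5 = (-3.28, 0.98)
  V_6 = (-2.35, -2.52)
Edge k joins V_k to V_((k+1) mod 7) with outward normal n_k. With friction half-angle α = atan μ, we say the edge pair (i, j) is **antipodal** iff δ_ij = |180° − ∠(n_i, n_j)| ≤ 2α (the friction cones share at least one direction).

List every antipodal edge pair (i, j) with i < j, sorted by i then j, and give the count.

count = 6; pairs: (0,4), (0,5), (1,4), (1,5), (2,5), (3,6)

α = atan 0.45 = 24.23°;  2α = 48.46°
n_0 = (+0.9473, -0.3202)
n_1 = (+0.9926, +0.1214)
n_2 = (+0.7741, +0.6330)
n_3 = (+0.0088, +1.0000)
n_4 = (-0.8178, +0.5755)
n_5 = (-0.9665, -0.2568)
n_6 = (+0.0991, -0.9951)
  (0,1): δ = 154.35°  ·
  (0,2): δ = 122.05°  ·
  (0,3): δ = 71.83°  ·
  (0,4): δ = 16.46°  ✓
  (0,5): δ = 33.56°  ✓
  (0,6): δ = 114.37°  ·
  (1,2): δ = 147.70°  ·
  (1,3): δ = 97.48°  ·
  (1,4): δ = 42.11°  ✓
  (1,5): δ = 7.91°  ✓
  (1,6): δ = 88.71°  ·
  (2,3): δ = 129.78°  ·
  (2,4): δ = 74.41°  ·
  (2,5): δ = 24.39°  ✓
  (2,6): δ = 56.42°  ·
  (3,4): δ = 124.63°  ·
  (3,5): δ = 74.61°  ·
  (3,6): δ = 6.19°  ✓
  (4,5): δ = 129.99°  ·
  (4,6): δ = 49.18°  ·
  (5,6): δ = 99.19°  ·
antipodal pairs: 6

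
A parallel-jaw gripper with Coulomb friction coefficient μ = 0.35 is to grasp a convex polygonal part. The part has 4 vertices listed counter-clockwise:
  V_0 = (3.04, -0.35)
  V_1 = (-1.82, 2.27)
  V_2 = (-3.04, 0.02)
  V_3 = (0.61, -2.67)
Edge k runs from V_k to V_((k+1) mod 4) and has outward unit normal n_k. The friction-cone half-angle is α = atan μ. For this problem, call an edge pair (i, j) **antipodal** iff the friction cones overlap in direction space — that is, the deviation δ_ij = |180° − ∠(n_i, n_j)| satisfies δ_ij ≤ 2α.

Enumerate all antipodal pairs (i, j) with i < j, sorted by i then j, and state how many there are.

count = 2; pairs: (0,2), (1,3)

α = atan 0.35 = 19.29°;  2α = 38.58°
n_0 = (+0.4745, +0.8802)
n_1 = (-0.8791, +0.4767)
n_2 = (-0.5933, -0.8050)
n_3 = (+0.6905, -0.7233)
  (0,1): δ = 90.14°  ·
  (0,2): δ = 8.06°  ✓
  (0,3): δ = 72.00°  ·
  (1,2): δ = 97.92°  ·
  (1,3): δ = 17.86°  ✓
  (2,3): δ = 99.94°  ·
antipodal pairs: 2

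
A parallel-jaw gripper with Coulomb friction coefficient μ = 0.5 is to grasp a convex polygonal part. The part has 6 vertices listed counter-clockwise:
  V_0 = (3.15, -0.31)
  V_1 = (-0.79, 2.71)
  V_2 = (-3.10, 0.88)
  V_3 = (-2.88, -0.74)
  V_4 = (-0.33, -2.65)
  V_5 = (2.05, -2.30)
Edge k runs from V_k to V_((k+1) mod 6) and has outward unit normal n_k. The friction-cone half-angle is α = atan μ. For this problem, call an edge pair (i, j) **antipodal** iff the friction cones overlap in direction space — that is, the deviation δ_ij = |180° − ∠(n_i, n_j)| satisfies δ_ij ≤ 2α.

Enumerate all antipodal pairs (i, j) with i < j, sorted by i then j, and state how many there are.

count = 6; pairs: (0,2), (0,3), (0,4), (1,4), (1,5), (2,5)

α = atan 0.5 = 26.57°;  2α = 53.13°
n_0 = (+0.6083, +0.7937)
n_1 = (-0.6210, +0.7838)
n_2 = (-0.9909, -0.1346)
n_3 = (-0.5995, -0.8004)
n_4 = (+0.1455, -0.9894)
n_5 = (+0.8752, -0.4838)
  (0,1): δ = 104.14°  ·
  (0,2): δ = 44.80°  ✓
  (0,3): δ = 0.64°  ✓
  (0,4): δ = 45.84°  ✓
  (0,5): δ = 98.54°  ·
  (1,2): δ = 120.65°  ·
  (1,3): δ = 75.22°  ·
  (1,4): δ = 30.02°  ✓
  (1,5): δ = 22.68°  ✓
  (2,3): δ = 134.57°  ·
  (2,4): δ = 89.37°  ·
  (2,5): δ = 36.67°  ✓
  (3,4): δ = 134.80°  ·
  (3,5): δ = 82.10°  ·
  (4,5): δ = 127.30°  ·
antipodal pairs: 6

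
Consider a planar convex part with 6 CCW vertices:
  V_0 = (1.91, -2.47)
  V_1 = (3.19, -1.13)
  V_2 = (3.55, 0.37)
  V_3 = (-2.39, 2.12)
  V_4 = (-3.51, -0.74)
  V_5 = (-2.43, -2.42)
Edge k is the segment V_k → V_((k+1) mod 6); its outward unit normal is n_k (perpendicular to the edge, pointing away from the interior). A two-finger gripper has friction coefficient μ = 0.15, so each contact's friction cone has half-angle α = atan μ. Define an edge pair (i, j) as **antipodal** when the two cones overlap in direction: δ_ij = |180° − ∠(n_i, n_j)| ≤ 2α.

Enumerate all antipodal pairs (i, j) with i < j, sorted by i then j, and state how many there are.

α = atan 0.15 = 8.53°;  2α = 17.06°
n_0 = (+0.7231, -0.6907)
n_1 = (+0.9724, -0.2334)
n_2 = (+0.2826, +0.9592)
n_3 = (-0.9311, +0.3646)
n_4 = (-0.8412, -0.5408)
n_5 = (-0.0115, -0.9999)
  (0,1): δ = 149.81°  ·
  (0,2): δ = 62.73°  ·
  (0,3): δ = 22.30°  ·
  (0,4): δ = 76.42°  ·
  (0,5): δ = 133.03°  ·
  (1,2): δ = 92.92°  ·
  (1,3): δ = 7.89°  ✓
  (1,4): δ = 46.23°  ·
  (1,5): δ = 102.84°  ·
  (2,3): δ = 94.97°  ·
  (2,4): δ = 40.85°  ·
  (2,5): δ = 15.76°  ✓
  (3,4): δ = 125.88°  ·
  (3,5): δ = 69.27°  ·
  (4,5): δ = 123.40°  ·
antipodal pairs: 2

count = 2; pairs: (1,3), (2,5)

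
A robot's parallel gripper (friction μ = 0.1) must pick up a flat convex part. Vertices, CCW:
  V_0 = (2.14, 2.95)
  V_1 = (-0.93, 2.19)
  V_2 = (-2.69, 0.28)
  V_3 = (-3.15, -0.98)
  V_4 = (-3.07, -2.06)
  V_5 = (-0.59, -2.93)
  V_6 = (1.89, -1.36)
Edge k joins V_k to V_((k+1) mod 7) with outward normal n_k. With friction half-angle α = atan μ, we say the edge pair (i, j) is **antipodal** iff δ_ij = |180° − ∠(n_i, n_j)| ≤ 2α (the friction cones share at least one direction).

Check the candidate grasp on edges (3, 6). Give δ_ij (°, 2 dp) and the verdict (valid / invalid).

α = atan 0.1 = 5.71°;  2α = 11.42°
edge 3: e_3 = (+0.08, -1.08);  n_3 = (-0.9973, -0.0739)
edge 6: e_6 = (+0.25, +4.31);  n_6 = (+0.9983, -0.0579)
∠(n_3, n_6) = 172.44°
δ = |180° − 172.44°| = 7.56°
7.56° ≤ 2α = 11.42°  →  valid

δ = 7.56°, valid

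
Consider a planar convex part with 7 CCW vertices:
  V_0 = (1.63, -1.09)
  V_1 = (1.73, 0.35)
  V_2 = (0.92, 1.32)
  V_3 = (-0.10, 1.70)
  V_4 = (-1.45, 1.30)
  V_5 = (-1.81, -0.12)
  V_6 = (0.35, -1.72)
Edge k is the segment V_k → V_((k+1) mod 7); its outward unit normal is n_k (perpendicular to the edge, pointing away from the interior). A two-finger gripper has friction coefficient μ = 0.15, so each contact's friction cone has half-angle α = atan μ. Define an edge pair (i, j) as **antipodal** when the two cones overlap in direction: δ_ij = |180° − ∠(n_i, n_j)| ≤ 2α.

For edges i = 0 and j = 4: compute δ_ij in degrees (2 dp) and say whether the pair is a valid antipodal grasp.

δ = 10.25°, valid

α = atan 0.15 = 8.53°;  2α = 17.06°
edge 0: e_0 = (+0.10, +1.44);  n_0 = (+0.9976, -0.0693)
edge 4: e_4 = (-0.36, -1.42);  n_4 = (-0.9693, +0.2457)
∠(n_0, n_4) = 169.75°
δ = |180° − 169.75°| = 10.25°
10.25° ≤ 2α = 17.06°  →  valid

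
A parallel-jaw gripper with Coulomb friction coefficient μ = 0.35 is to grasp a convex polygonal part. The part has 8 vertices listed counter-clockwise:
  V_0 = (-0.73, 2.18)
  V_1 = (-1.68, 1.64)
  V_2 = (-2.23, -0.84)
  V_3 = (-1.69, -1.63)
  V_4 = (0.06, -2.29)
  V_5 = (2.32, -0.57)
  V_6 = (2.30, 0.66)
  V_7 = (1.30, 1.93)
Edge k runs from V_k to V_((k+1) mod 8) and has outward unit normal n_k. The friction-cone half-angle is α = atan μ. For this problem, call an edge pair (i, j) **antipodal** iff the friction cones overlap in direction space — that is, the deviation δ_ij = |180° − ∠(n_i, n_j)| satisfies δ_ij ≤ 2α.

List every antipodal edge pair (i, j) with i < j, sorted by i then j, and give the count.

count = 6; pairs: (0,4), (1,5), (2,5), (2,6), (3,6), (3,7)

α = atan 0.35 = 19.29°;  2α = 38.58°
n_0 = (-0.4942, +0.8694)
n_1 = (-0.9763, +0.2165)
n_2 = (-0.8256, -0.5643)
n_3 = (-0.3529, -0.9357)
n_4 = (+0.6056, -0.7958)
n_5 = (+0.9999, +0.0163)
n_6 = (+0.7857, +0.6186)
n_7 = (+0.1222, +0.9925)
  (0,1): δ = 132.12°  ·
  (0,2): δ = 85.26°  ·
  (0,3): δ = 50.28°  ·
  (0,4): δ = 7.66°  ✓
  (0,5): δ = 61.32°  ·
  (0,6): δ = 98.60°  ·
  (0,7): δ = 143.36°  ·
  (1,2): δ = 133.14°  ·
  (1,3): δ = 98.16°  ·
  (1,4): δ = 40.22°  ·
  (1,5): δ = 13.44°  ✓
  (1,6): δ = 50.72°  ·
  (1,7): δ = 95.48°  ·
  (2,3): δ = 145.02°  ·
  (2,4): δ = 87.08°  ·
  (2,5): δ = 33.42°  ✓
  (2,6): δ = 3.86°  ✓
  (2,7): δ = 48.62°  ·
  (3,4): δ = 122.06°  ·
  (3,5): δ = 68.40°  ·
  (3,6): δ = 31.12°  ✓
  (3,7): δ = 13.64°  ✓
  (4,5): δ = 126.34°  ·
  (4,6): δ = 89.06°  ·
  (4,7): δ = 44.29°  ·
  (5,6): δ = 142.71°  ·
  (5,7): δ = 97.95°  ·
  (6,7): δ = 135.24°  ·
antipodal pairs: 6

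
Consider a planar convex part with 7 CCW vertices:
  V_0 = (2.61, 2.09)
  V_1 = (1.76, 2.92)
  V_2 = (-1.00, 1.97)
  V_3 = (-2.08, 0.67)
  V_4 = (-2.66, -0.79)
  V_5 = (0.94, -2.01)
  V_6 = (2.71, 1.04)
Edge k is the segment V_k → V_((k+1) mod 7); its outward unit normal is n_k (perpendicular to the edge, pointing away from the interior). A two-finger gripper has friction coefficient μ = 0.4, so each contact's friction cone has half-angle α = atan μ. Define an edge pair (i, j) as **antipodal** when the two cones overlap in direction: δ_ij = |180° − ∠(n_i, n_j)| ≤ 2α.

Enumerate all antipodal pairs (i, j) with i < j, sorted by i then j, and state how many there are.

α = atan 0.4 = 21.80°;  2α = 43.60°
n_0 = (+0.6986, +0.7155)
n_1 = (-0.3255, +0.9456)
n_2 = (-0.7692, +0.6390)
n_3 = (-0.9294, +0.3692)
n_4 = (-0.3210, -0.9471)
n_5 = (+0.8649, -0.5019)
n_6 = (+0.9955, +0.0948)
  (0,1): δ = 116.69°  ·
  (0,2): δ = 85.40°  ·
  (0,3): δ = 67.35°  ·
  (0,4): δ = 25.60°  ✓
  (0,5): δ = 104.19°  ·
  (0,6): δ = 139.76°  ·
  (1,2): δ = 148.71°  ·
  (1,3): δ = 130.66°  ·
  (1,4): δ = 37.71°  ✓
  (1,5): δ = 40.88°  ✓
  (1,6): δ = 76.45°  ·
  (2,3): δ = 161.95°  ·
  (2,4): δ = 69.00°  ·
  (2,5): δ = 9.59°  ✓
  (2,6): δ = 45.16°  ·
  (3,4): δ = 87.05°  ·
  (3,5): δ = 8.46°  ✓
  (3,6): δ = 27.11°  ✓
  (4,5): δ = 101.41°  ·
  (4,6): δ = 65.84°  ·
  (5,6): δ = 144.43°  ·
antipodal pairs: 6

count = 6; pairs: (0,4), (1,4), (1,5), (2,5), (3,5), (3,6)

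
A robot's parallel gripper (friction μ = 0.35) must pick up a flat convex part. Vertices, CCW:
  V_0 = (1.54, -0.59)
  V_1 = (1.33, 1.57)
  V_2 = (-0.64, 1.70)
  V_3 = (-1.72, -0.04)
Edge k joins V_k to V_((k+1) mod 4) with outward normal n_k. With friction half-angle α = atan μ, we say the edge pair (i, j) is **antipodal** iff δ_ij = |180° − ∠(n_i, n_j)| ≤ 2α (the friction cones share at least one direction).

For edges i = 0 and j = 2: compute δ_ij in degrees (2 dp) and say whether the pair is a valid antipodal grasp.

α = atan 0.35 = 19.29°;  2α = 38.58°
edge 0: e_0 = (-0.21, +2.16);  n_0 = (+0.9953, +0.0968)
edge 2: e_2 = (-1.08, -1.74);  n_2 = (-0.8496, +0.5274)
∠(n_0, n_2) = 142.62°
δ = |180° − 142.62°| = 37.38°
37.38° ≤ 2α = 38.58°  →  valid

δ = 37.38°, valid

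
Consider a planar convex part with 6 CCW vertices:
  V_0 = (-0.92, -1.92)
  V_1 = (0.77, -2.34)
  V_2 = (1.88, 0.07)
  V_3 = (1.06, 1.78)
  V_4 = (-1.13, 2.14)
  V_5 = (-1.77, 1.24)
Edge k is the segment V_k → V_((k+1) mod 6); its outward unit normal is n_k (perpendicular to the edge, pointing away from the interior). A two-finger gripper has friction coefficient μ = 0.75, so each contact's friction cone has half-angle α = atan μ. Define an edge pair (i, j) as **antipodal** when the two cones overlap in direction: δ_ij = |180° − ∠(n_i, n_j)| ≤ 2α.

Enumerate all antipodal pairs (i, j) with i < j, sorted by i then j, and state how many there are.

count = 8; pairs: (0,2), (0,3), (0,4), (1,4), (1,5), (2,4), (2,5), (3,5)

α = atan 0.75 = 36.87°;  2α = 73.74°
n_0 = (-0.2412, -0.9705)
n_1 = (+0.9083, -0.4183)
n_2 = (+0.9017, +0.4324)
n_3 = (+0.1622, +0.9868)
n_4 = (-0.8150, +0.5795)
n_5 = (-0.9657, -0.2598)
  (0,1): δ = 100.77°  ·
  (0,2): δ = 50.42°  ✓
  (0,3): δ = 4.62°  ✓
  (0,4): δ = 68.54°  ✓
  (0,5): δ = 119.01°  ·
  (1,2): δ = 129.65°  ·
  (1,3): δ = 74.61°  ·
  (1,4): δ = 10.69°  ✓
  (1,5): δ = 39.79°  ✓
  (2,3): δ = 124.95°  ·
  (2,4): δ = 61.04°  ✓
  (2,5): δ = 10.56°  ✓
  (3,4): δ = 116.08°  ·
  (3,5): δ = 65.61°  ✓
  (4,5): δ = 129.53°  ·
antipodal pairs: 8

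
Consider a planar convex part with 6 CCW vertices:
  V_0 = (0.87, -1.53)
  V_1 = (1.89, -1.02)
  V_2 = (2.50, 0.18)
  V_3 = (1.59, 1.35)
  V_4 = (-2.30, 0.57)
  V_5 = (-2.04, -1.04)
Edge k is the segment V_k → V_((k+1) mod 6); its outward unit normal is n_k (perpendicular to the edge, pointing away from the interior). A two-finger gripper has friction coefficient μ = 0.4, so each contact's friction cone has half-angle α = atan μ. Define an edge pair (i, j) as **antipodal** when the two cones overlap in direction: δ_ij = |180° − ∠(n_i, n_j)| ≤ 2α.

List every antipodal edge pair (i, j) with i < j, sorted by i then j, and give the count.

count = 5; pairs: (0,3), (1,4), (2,4), (2,5), (3,5)

α = atan 0.4 = 21.80°;  2α = 43.60°
n_0 = (+0.4472, -0.8944)
n_1 = (+0.8914, -0.4531)
n_2 = (+0.7894, +0.6139)
n_3 = (-0.1966, +0.9805)
n_4 = (-0.9872, -0.1594)
n_5 = (-0.1660, -0.9861)
  (0,1): δ = 143.51°  ·
  (0,2): δ = 78.69°  ·
  (0,3): δ = 15.23°  ✓
  (0,4): δ = 72.61°  ·
  (0,5): δ = 143.88°  ·
  (1,2): δ = 115.18°  ·
  (1,3): δ = 51.72°  ·
  (1,4): δ = 36.12°  ✓
  (1,5): δ = 107.39°  ·
  (2,3): δ = 116.54°  ·
  (2,4): δ = 28.70°  ✓
  (2,5): δ = 42.57°  ✓
  (3,4): δ = 92.16°  ·
  (3,5): δ = 20.90°  ✓
  (4,5): δ = 108.73°  ·
antipodal pairs: 5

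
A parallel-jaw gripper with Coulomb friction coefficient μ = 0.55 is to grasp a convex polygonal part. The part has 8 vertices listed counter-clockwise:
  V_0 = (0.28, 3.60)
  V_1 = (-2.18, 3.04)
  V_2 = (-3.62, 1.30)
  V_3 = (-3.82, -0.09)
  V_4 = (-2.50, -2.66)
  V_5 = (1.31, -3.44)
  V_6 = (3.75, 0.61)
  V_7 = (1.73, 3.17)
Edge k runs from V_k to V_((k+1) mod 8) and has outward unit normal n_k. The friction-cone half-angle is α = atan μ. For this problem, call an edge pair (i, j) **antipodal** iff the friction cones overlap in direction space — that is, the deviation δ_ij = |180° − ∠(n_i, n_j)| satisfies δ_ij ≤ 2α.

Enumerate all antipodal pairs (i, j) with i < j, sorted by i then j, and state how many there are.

count = 9; pairs: (0,4), (0,5), (1,5), (2,5), (2,6), (3,6), (3,7), (4,6), (4,7)

α = atan 0.55 = 28.81°;  2α = 57.62°
n_0 = (-0.2220, +0.9751)
n_1 = (-0.7704, +0.6376)
n_2 = (-0.9898, +0.1424)
n_3 = (-0.8895, -0.4569)
n_4 = (-0.2006, -0.9797)
n_5 = (+0.8566, -0.5161)
n_6 = (+0.7850, +0.6194)
n_7 = (+0.2843, +0.9587)
  (0,1): δ = 142.44°  ·
  (0,2): δ = 111.01°  ·
  (0,3): δ = 75.64°  ·
  (0,4): δ = 24.39°  ✓
  (0,5): δ = 46.11°  ✓
  (0,6): δ = 115.45°  ·
  (0,7): δ = 150.66°  ·
  (1,2): δ = 148.58°  ·
  (1,3): δ = 113.20°  ·
  (1,4): δ = 61.96°  ·
  (1,5): δ = 8.54°  ✓
  (1,6): δ = 77.89°  ·
  (1,7): δ = 113.09°  ·
  (2,3): δ = 144.63°  ·
  (2,4): δ = 93.38°  ·
  (2,5): δ = 22.88°  ✓
  (2,6): δ = 46.46°  ✓
  (2,7): δ = 81.67°  ·
  (3,4): δ = 128.76°  ·
  (3,5): δ = 58.25°  ·
  (3,6): δ = 11.09°  ✓
  (3,7): δ = 46.30°  ✓
  (4,5): δ = 109.50°  ·
  (4,6): δ = 40.15°  ✓
  (4,7): δ = 4.95°  ✓
  (5,6): δ = 110.66°  ·
  (5,7): δ = 75.45°  ·
  (6,7): δ = 144.79°  ·
antipodal pairs: 9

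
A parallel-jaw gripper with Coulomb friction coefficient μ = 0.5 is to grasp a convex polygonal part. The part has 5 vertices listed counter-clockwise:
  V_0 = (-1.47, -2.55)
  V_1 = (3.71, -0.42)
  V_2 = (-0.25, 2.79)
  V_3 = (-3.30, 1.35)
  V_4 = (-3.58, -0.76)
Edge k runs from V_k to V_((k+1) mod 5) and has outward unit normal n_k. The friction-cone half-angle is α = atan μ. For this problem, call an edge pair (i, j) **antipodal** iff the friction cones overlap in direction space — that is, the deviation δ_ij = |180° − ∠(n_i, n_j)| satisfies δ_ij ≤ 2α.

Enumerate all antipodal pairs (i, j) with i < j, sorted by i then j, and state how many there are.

count = 2; pairs: (0,2), (1,4)

α = atan 0.5 = 26.57°;  2α = 53.13°
n_0 = (+0.3803, -0.9249)
n_1 = (+0.6297, +0.7768)
n_2 = (-0.4269, +0.9043)
n_3 = (-0.9913, +0.1315)
n_4 = (-0.6469, -0.7626)
  (0,1): δ = 61.38°  ·
  (0,2): δ = 2.92°  ✓
  (0,3): δ = 60.09°  ·
  (0,4): δ = 117.34°  ·
  (1,2): δ = 115.70°  ·
  (1,3): δ = 58.53°  ·
  (1,4): δ = 1.28°  ✓
  (2,3): δ = 122.83°  ·
  (2,4): δ = 65.58°  ·
  (3,4): δ = 122.75°  ·
antipodal pairs: 2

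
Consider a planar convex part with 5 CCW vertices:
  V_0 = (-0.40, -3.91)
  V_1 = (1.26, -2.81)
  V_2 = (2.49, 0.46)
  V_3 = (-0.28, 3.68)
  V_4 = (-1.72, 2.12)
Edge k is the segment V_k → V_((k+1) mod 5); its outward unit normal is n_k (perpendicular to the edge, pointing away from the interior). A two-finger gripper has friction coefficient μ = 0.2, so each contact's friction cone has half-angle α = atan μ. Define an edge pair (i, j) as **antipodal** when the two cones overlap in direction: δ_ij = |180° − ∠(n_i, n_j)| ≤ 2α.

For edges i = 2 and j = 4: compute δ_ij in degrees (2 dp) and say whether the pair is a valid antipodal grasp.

δ = 28.36°, invalid

α = atan 0.2 = 11.31°;  2α = 22.62°
edge 2: e_2 = (-2.77, +3.22);  n_2 = (+0.7581, +0.6521)
edge 4: e_4 = (+1.32, -6.03);  n_4 = (-0.9769, -0.2138)
∠(n_2, n_4) = 151.64°
δ = |180° − 151.64°| = 28.36°
28.36° > 2α = 22.62°  →  invalid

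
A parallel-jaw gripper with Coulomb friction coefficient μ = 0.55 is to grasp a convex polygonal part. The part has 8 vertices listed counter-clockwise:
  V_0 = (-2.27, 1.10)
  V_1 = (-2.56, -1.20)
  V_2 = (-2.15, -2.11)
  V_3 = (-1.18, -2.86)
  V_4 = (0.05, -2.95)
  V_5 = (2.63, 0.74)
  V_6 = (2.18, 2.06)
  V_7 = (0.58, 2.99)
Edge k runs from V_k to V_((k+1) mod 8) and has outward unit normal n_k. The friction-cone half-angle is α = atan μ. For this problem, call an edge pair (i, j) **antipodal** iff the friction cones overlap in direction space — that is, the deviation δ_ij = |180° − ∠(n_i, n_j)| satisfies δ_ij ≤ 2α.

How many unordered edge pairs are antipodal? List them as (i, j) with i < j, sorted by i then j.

α = atan 0.55 = 28.81°;  2α = 57.62°
n_0 = (-0.9921, +0.1251)
n_1 = (-0.9117, -0.4108)
n_2 = (-0.6117, -0.7911)
n_3 = (-0.0730, -0.9973)
n_4 = (+0.8195, -0.5730)
n_5 = (+0.9465, +0.3227)
n_6 = (+0.5025, +0.8646)
n_7 = (-0.5527, +0.8334)
  (0,1): δ = 148.56°  ·
  (0,2): δ = 120.52°  ·
  (0,3): δ = 87.00°  ·
  (0,4): δ = 27.77°  ✓
  (0,5): δ = 26.01°  ✓
  (0,6): δ = 67.02°  ·
  (0,7): δ = 130.74°  ·
  (1,2): δ = 151.96°  ·
  (1,3): δ = 118.44°  ·
  (1,4): δ = 59.21°  ·
  (1,5): δ = 5.43°  ✓
  (1,6): δ = 35.58°  ✓
  (1,7): δ = 99.30°  ·
  (2,3): δ = 146.47°  ·
  (2,4): δ = 87.25°  ·
  (2,5): δ = 33.46°  ✓
  (2,6): δ = 7.54°  ✓
  (2,7): δ = 71.26°  ·
  (3,4): δ = 120.78°  ·
  (3,5): δ = 66.99°  ·
  (3,6): δ = 25.98°  ✓
  (3,7): δ = 37.74°  ✓
  (4,5): δ = 126.21°  ·
  (4,6): δ = 85.21°  ·
  (4,7): δ = 21.49°  ✓
  (5,6): δ = 138.99°  ·
  (5,7): δ = 75.27°  ·
  (6,7): δ = 116.28°  ·
antipodal pairs: 9

count = 9; pairs: (0,4), (0,5), (1,5), (1,6), (2,5), (2,6), (3,6), (3,7), (4,7)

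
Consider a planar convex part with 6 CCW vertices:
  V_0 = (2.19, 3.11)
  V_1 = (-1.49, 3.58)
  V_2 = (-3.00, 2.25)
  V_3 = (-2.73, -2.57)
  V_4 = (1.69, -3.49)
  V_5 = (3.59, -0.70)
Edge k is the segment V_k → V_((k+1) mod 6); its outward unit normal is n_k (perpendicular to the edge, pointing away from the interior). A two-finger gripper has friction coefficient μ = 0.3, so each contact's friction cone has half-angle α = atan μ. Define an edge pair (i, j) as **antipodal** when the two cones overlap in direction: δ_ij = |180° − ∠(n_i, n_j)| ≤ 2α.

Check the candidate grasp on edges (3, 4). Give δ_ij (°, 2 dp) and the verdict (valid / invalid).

δ = 112.50°, invalid

α = atan 0.3 = 16.70°;  2α = 33.40°
edge 3: e_3 = (+4.42, -0.92);  n_3 = (-0.2038, -0.9790)
edge 4: e_4 = (+1.90, +2.79);  n_4 = (+0.8265, -0.5629)
∠(n_3, n_4) = 67.50°
δ = |180° − 67.50°| = 112.50°
112.50° > 2α = 33.40°  →  invalid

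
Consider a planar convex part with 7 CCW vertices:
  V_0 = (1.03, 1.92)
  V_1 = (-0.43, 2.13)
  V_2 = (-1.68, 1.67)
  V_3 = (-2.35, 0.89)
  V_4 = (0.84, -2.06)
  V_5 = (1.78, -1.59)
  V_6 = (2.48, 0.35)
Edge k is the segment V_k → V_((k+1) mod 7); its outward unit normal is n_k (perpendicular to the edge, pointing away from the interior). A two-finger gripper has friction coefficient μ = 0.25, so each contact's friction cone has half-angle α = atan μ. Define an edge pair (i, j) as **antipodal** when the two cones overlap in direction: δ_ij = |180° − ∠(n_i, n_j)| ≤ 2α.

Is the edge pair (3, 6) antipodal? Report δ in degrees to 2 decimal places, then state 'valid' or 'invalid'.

δ = 4.51°, valid

α = atan 0.25 = 14.04°;  2α = 28.07°
edge 3: e_3 = (+3.19, -2.95);  n_3 = (-0.6789, -0.7342)
edge 6: e_6 = (-1.45, +1.57);  n_6 = (+0.7346, +0.6785)
∠(n_3, n_6) = 175.49°
δ = |180° − 175.49°| = 4.51°
4.51° ≤ 2α = 28.07°  →  valid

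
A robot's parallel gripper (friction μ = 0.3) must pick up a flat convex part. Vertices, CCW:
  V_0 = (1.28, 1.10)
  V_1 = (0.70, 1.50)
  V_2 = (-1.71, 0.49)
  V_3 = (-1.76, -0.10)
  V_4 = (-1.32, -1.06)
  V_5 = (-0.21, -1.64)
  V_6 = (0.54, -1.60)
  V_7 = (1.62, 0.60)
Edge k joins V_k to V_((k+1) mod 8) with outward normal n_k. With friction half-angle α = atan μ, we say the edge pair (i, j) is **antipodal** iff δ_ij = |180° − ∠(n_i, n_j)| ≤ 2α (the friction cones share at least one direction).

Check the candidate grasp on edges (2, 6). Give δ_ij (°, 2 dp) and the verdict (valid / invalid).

δ = 21.30°, valid

α = atan 0.3 = 16.70°;  2α = 33.40°
edge 2: e_2 = (-0.05, -0.59);  n_2 = (-0.9964, +0.0844)
edge 6: e_6 = (+1.08, +2.20);  n_6 = (+0.8977, -0.4407)
∠(n_2, n_6) = 158.70°
δ = |180° − 158.70°| = 21.30°
21.30° ≤ 2α = 33.40°  →  valid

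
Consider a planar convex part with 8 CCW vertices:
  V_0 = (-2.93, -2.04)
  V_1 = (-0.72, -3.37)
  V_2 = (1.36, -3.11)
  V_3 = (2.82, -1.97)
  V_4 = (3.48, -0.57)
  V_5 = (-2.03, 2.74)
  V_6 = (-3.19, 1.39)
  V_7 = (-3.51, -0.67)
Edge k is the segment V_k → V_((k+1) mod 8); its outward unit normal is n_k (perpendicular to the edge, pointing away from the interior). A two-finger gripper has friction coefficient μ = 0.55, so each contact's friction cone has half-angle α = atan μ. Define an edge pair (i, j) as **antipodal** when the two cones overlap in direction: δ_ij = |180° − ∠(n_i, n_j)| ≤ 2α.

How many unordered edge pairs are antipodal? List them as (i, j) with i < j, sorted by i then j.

α = atan 0.55 = 28.81°;  2α = 57.62°
n_0 = (-0.5156, -0.8568)
n_1 = (+0.1240, -0.9923)
n_2 = (+0.6154, -0.7882)
n_3 = (+0.9045, -0.4264)
n_4 = (+0.5150, +0.8572)
n_5 = (-0.7585, +0.6517)
n_6 = (-0.9881, +0.1535)
n_7 = (-0.9209, -0.3899)
  (0,1): δ = 141.84°  ·
  (0,2): δ = 110.98°  ·
  (0,3): δ = 84.20°  ·
  (0,4): δ = 0.05°  ✓
  (0,5): δ = 80.37°  ·
  (0,6): δ = 112.21°  ·
  (0,7): δ = 143.99°  ·
  (1,2): δ = 149.14°  ·
  (1,3): δ = 122.37°  ·
  (1,4): δ = 38.12°  ✓
  (1,5): δ = 42.20°  ✓
  (1,6): δ = 74.05°  ·
  (1,7): δ = 105.82°  ·
  (2,3): δ = 153.22°  ·
  (2,4): δ = 68.98°  ·
  (2,5): δ = 11.35°  ✓
  (2,6): δ = 43.19°  ✓
  (2,7): δ = 74.96°  ·
  (3,4): δ = 95.75°  ·
  (3,5): δ = 15.43°  ✓
  (3,6): δ = 16.41°  ✓
  (3,7): δ = 48.19°  ✓
  (4,5): δ = 99.68°  ·
  (4,6): δ = 67.84°  ·
  (4,7): δ = 36.06°  ✓
  (5,6): δ = 148.16°  ·
  (5,7): δ = 116.38°  ·
  (6,7): δ = 148.22°  ·
antipodal pairs: 9

count = 9; pairs: (0,4), (1,4), (1,5), (2,5), (2,6), (3,5), (3,6), (3,7), (4,7)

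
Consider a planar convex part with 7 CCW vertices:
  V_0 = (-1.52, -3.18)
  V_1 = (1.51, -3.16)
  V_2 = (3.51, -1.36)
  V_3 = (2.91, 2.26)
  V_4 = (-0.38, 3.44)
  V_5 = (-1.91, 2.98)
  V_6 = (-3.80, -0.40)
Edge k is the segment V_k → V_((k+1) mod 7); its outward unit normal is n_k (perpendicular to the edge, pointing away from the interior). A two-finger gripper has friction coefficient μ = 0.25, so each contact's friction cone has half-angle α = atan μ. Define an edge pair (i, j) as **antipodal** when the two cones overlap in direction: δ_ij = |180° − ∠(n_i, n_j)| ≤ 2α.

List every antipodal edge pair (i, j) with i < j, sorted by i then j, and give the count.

α = atan 0.25 = 14.04°;  2α = 28.07°
n_0 = (+0.0066, -1.0000)
n_1 = (+0.6690, -0.7433)
n_2 = (+0.9865, +0.1635)
n_3 = (+0.3376, +0.9413)
n_4 = (-0.2879, +0.9577)
n_5 = (-0.8728, +0.4881)
n_6 = (-0.7732, -0.6341)
  (0,1): δ = 138.39°  ·
  (0,2): δ = 80.97°  ·
  (0,3): δ = 20.11°  ✓
  (0,4): δ = 16.36°  ✓
  (0,5): δ = 60.41°  ·
  (0,6): δ = 128.98°  ·
  (1,2): δ = 122.58°  ·
  (1,3): δ = 61.72°  ·
  (1,4): δ = 25.25°  ✓
  (1,5): δ = 18.80°  ✓
  (1,6): δ = 87.37°  ·
  (2,3): δ = 119.14°  ·
  (2,4): δ = 82.68°  ·
  (2,5): δ = 38.62°  ·
  (2,6): δ = 29.95°  ·
  (3,4): δ = 143.54°  ·
  (3,5): δ = 99.48°  ·
  (3,6): δ = 30.91°  ·
  (4,5): δ = 135.95°  ·
  (4,6): δ = 67.38°  ·
  (5,6): δ = 111.43°  ·
antipodal pairs: 4

count = 4; pairs: (0,3), (0,4), (1,4), (1,5)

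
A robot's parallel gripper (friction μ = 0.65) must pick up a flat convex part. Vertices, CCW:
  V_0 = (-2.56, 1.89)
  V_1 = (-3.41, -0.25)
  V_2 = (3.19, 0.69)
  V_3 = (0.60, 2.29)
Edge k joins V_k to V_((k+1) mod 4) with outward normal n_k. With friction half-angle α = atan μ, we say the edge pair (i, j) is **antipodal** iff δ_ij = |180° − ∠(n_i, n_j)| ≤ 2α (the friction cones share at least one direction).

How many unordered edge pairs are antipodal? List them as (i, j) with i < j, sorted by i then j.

α = atan 0.65 = 33.02°;  2α = 66.05°
n_0 = (-0.9294, +0.3691)
n_1 = (+0.1410, -0.9900)
n_2 = (+0.5256, +0.8508)
n_3 = (-0.1256, +0.9921)
  (0,1): δ = 60.23°  ✓
  (0,2): δ = 79.96°  ·
  (0,3): δ = 118.88°  ·
  (1,2): δ = 39.81°  ✓
  (1,3): δ = 0.89°  ✓
  (2,3): δ = 141.08°  ·
antipodal pairs: 3

count = 3; pairs: (0,1), (1,2), (1,3)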